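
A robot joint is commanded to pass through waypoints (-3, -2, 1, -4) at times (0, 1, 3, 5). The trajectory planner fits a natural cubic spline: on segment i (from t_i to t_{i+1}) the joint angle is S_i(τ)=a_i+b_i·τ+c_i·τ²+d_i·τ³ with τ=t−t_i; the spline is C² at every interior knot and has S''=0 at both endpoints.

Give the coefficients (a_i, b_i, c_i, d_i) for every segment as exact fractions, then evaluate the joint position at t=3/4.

Δ: Δ0=1, Δ1=3/2, Δ2=-5/2
row 1: diag=6, rhs=3; c'=1/3, d'=1/2
row 2: denom=8−2·1/3=22/3; d'=(-24−2·1/2)/(22/3)=-75/22
back: M2=-75/22
back: M1=1/2−1/3·-75/22=18/11
M: M0=0, M1=18/11, M2=-75/22, M3=0
seg 0: a=-3, c=M0/2=0, d=(M1−M0)/(6·1)=3/11, b=Δ0−h0·(2M0+M1)/6=8/11
seg 1: a=-2, c=M1/2=9/11, d=(M2−M1)/(6·2)=-37/88, b=Δ1−h1·(2M1+M2)/6=17/11
seg 2: a=1, c=M2/2=-75/44, d=(M3−M2)/(6·2)=25/88, b=Δ2−h2·(2M2+M3)/6=-5/22
t_q=3/4 → seg 0, τ=3/4; S=-3+8/11·τ+0·τ²+3/11·τ³=-1647/704

  seg 0: a=-3 b=8/11 c=0 d=3/11
  seg 1: a=-2 b=17/11 c=9/11 d=-37/88
  seg 2: a=1 b=-5/22 c=-75/44 d=25/88
S(3/4) = -1647/704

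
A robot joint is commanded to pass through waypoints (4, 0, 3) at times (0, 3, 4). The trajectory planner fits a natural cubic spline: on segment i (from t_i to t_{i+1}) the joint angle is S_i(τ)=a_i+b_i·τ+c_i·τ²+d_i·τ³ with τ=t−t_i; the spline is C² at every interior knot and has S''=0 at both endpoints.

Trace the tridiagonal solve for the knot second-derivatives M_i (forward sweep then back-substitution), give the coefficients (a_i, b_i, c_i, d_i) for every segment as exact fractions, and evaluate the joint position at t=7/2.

  seg 0: a=4 b=-71/24 c=0 d=13/72
  seg 1: a=0 b=23/12 c=13/8 d=-13/24
S(7/2) = 83/64

Δ: Δ0=-4/3, Δ1=3
row 1: diag=8, rhs=26; c'=1/8, d'=13/4
back: M1=13/4
M: M0=0, M1=13/4, M2=0
seg 0: a=4, c=M0/2=0, d=(M1−M0)/(6·3)=13/72, b=Δ0−h0·(2M0+M1)/6=-71/24
seg 1: a=0, c=M1/2=13/8, d=(M2−M1)/(6·1)=-13/24, b=Δ1−h1·(2M1+M2)/6=23/12
t_q=7/2 → seg 1, τ=1/2; S=0+23/12·τ+13/8·τ²+-13/24·τ³=83/64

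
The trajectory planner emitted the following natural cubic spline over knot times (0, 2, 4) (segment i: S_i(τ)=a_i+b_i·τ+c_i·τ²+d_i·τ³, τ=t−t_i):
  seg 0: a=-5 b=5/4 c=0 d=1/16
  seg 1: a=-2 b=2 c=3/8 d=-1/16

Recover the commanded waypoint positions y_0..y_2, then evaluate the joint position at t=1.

y_0 = S_0(0) = a_0 = -5
y_1 = S_1(0) = a_1 = -2
y_2 = S_1(2) = 3
t_q=1 is in segment 0 (τ=1); S_0(τ)=-59/16

y_0=-5 y_1=-2 y_2=3
S(1) = -59/16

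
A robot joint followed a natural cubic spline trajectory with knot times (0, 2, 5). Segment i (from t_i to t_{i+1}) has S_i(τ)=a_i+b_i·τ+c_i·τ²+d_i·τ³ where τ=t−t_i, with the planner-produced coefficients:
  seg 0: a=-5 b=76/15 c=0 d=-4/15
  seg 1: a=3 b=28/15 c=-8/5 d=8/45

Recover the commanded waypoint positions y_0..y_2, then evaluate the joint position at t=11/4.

y_0 = S_0(0) = a_0 = -5
y_1 = S_1(0) = a_1 = 3
y_2 = S_1(3) = -1
t_q=11/4 is in segment 1 (τ=3/4); S_1(τ)=143/40

y_0=-5 y_1=3 y_2=-1
S(11/4) = 143/40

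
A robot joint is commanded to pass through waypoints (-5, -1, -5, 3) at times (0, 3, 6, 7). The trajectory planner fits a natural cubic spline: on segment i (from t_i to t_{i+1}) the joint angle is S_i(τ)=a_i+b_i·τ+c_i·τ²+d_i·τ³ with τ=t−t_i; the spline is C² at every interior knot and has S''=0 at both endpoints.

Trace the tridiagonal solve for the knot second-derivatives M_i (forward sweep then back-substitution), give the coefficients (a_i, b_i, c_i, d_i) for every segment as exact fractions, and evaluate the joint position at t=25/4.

  seg 0: a=-5 b=88/29 c=0 d=-148/783
  seg 1: a=-1 b=-60/29 c=-148/87 d=508/783
  seg 2: a=-5 b=152/29 c=120/29 d=-40/29
S(25/4) = -801/232

Δ: Δ0=4/3, Δ1=-4/3, Δ2=8
row 1: diag=12, rhs=-16; c'=1/4, d'=-4/3
row 2: denom=8−3·1/4=29/4; d'=(56−3·-4/3)/(29/4)=240/29
back: M2=240/29
back: M1=-4/3−1/4·240/29=-296/87
M: M0=0, M1=-296/87, M2=240/29, M3=0
seg 0: a=-5, c=M0/2=0, d=(M1−M0)/(6·3)=-148/783, b=Δ0−h0·(2M0+M1)/6=88/29
seg 1: a=-1, c=M1/2=-148/87, d=(M2−M1)/(6·3)=508/783, b=Δ1−h1·(2M1+M2)/6=-60/29
seg 2: a=-5, c=M2/2=120/29, d=(M3−M2)/(6·1)=-40/29, b=Δ2−h2·(2M2+M3)/6=152/29
t_q=25/4 → seg 2, τ=1/4; S=-5+152/29·τ+120/29·τ²+-40/29·τ³=-801/232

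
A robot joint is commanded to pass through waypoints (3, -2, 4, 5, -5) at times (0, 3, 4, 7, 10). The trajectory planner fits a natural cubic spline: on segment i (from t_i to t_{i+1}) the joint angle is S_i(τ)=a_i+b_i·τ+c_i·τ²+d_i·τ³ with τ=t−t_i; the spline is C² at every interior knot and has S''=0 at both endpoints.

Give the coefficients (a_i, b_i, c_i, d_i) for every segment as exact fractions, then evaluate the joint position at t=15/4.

Δ: Δ0=-5/3, Δ1=6, Δ2=1/3, Δ3=-10/3
row 1: diag=8, rhs=46; c'=1/8, d'=23/4
row 2: denom=8−1·1/8=63/8; d'=(-34−1·23/4)/(63/8)=-106/21
row 3: denom=12−3·8/21=76/7; d'=(-22−3·-106/21)/(76/7)=-12/19
back: M3=-12/19
back: M2=-106/21−8/21·-12/19=-274/57
back: M1=23/4−1/8·-274/57=362/57
M: M0=0, M1=362/57, M2=-274/57, M3=-12/19, M4=0
seg 0: a=3, c=M0/2=0, d=(M1−M0)/(6·3)=181/513, b=Δ0−h0·(2M0+M1)/6=-92/19
seg 1: a=-2, c=M1/2=181/57, d=(M2−M1)/(6·1)=-106/57, b=Δ1−h1·(2M1+M2)/6=89/19
seg 2: a=4, c=M2/2=-137/57, d=(M3−M2)/(6·3)=119/513, b=Δ2−h2·(2M2+M3)/6=311/57
seg 3: a=5, c=M3/2=-6/19, d=(M4−M3)/(6·3)=2/57, b=Δ3−h3·(2M3+M4)/6=-154/57
t_q=15/4 → seg 1, τ=3/4; S=-2+89/19·τ+181/57·τ²+-106/57·τ³=1529/608

  seg 0: a=3 b=-92/19 c=0 d=181/513
  seg 1: a=-2 b=89/19 c=181/57 d=-106/57
  seg 2: a=4 b=311/57 c=-137/57 d=119/513
  seg 3: a=5 b=-154/57 c=-6/19 d=2/57
S(15/4) = 1529/608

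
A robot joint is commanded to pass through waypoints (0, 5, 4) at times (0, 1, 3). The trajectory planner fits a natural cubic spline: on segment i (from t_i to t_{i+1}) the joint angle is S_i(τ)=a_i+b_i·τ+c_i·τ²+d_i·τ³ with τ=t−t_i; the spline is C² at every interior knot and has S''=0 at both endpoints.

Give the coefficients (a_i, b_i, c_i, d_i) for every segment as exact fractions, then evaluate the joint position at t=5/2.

  seg 0: a=0 b=71/12 c=0 d=-11/12
  seg 1: a=5 b=19/6 c=-11/4 d=11/24
S(5/2) = 327/64

Δ: Δ0=5, Δ1=-1/2
row 1: diag=6, rhs=-33; c'=1/3, d'=-11/2
back: M1=-11/2
M: M0=0, M1=-11/2, M2=0
seg 0: a=0, c=M0/2=0, d=(M1−M0)/(6·1)=-11/12, b=Δ0−h0·(2M0+M1)/6=71/12
seg 1: a=5, c=M1/2=-11/4, d=(M2−M1)/(6·2)=11/24, b=Δ1−h1·(2M1+M2)/6=19/6
t_q=5/2 → seg 1, τ=3/2; S=5+19/6·τ+-11/4·τ²+11/24·τ³=327/64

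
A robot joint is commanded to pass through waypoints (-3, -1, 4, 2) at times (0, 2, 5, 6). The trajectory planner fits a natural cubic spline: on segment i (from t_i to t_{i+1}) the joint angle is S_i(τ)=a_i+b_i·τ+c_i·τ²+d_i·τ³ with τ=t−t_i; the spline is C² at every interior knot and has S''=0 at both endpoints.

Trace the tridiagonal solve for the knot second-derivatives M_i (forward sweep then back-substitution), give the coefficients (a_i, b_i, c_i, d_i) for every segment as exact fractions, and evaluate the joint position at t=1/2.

Δ: Δ0=1, Δ1=5/3, Δ2=-2
row 1: diag=10, rhs=4; c'=3/10, d'=2/5
row 2: denom=8−3·3/10=71/10; d'=(-22−3·2/5)/(71/10)=-232/71
back: M2=-232/71
back: M1=2/5−3/10·-232/71=98/71
M: M0=0, M1=98/71, M2=-232/71, M3=0
seg 0: a=-3, c=M0/2=0, d=(M1−M0)/(6·2)=49/426, b=Δ0−h0·(2M0+M1)/6=115/213
seg 1: a=-1, c=M1/2=49/71, d=(M2−M1)/(6·3)=-55/213, b=Δ1−h1·(2M1+M2)/6=409/213
seg 2: a=4, c=M2/2=-116/71, d=(M3−M2)/(6·1)=116/213, b=Δ2−h2·(2M2+M3)/6=-194/213
t_q=1/2 → seg 0, τ=1/2; S=-3+115/213·τ+0·τ²+49/426·τ³=-3085/1136

  seg 0: a=-3 b=115/213 c=0 d=49/426
  seg 1: a=-1 b=409/213 c=49/71 d=-55/213
  seg 2: a=4 b=-194/213 c=-116/71 d=116/213
S(1/2) = -3085/1136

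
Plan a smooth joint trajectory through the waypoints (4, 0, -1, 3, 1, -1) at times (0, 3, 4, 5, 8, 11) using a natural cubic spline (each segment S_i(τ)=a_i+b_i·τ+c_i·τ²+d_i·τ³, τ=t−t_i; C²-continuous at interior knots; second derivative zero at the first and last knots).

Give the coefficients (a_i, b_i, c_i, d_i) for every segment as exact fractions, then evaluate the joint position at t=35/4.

  seg 0: a=4 b=-259/289 c=0 d=-379/7803
  seg 1: a=0 b=-638/289 c=-379/867 d=1426/867
  seg 2: a=-1 b=1606/867 c=3899/867 d=-679/289
  seg 3: a=3 b=3293/867 c=-2212/867 d=2765/7803
  seg 4: a=1 b=-1684/867 c=553/867 d=-553/7803
S(35/4) = -2365/18496

Δ: Δ0=-4/3, Δ1=-1, Δ2=4, Δ3=-2/3, Δ4=-2/3
row 1: diag=8, rhs=2; c'=1/8, d'=1/4
row 2: denom=4−1·1/8=31/8; d'=(30−1·1/4)/(31/8)=238/31
row 3: denom=8−1·8/31=240/31; d'=(-28−1·238/31)/(240/31)=-553/120
row 4: denom=12−3·31/80=867/80; d'=(0−3·-553/120)/(867/80)=1106/867
back: M4=1106/867
back: M3=-553/120−31/80·1106/867=-4424/867
back: M2=238/31−8/31·-4424/867=7798/867
back: M1=1/4−1/8·7798/867=-758/867
M: M0=0, M1=-758/867, M2=7798/867, M3=-4424/867, M4=1106/867, M5=0
seg 0: a=4, c=M0/2=0, d=(M1−M0)/(6·3)=-379/7803, b=Δ0−h0·(2M0+M1)/6=-259/289
seg 1: a=0, c=M1/2=-379/867, d=(M2−M1)/(6·1)=1426/867, b=Δ1−h1·(2M1+M2)/6=-638/289
seg 2: a=-1, c=M2/2=3899/867, d=(M3−M2)/(6·1)=-679/289, b=Δ2−h2·(2M2+M3)/6=1606/867
seg 3: a=3, c=M3/2=-2212/867, d=(M4−M3)/(6·3)=2765/7803, b=Δ3−h3·(2M3+M4)/6=3293/867
seg 4: a=1, c=M4/2=553/867, d=(M5−M4)/(6·3)=-553/7803, b=Δ4−h4·(2M4+M5)/6=-1684/867
t_q=35/4 → seg 4, τ=3/4; S=1+-1684/867·τ+553/867·τ²+-553/7803·τ³=-2365/18496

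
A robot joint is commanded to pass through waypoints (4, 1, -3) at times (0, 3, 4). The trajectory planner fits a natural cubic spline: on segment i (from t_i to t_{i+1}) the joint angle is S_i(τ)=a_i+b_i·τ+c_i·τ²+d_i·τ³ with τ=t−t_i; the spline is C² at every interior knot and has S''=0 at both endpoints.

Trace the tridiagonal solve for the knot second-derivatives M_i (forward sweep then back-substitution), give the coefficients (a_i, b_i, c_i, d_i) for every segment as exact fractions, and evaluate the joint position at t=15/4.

Δ: Δ0=-1, Δ1=-4
row 1: diag=8, rhs=-18; c'=1/8, d'=-9/4
back: M1=-9/4
M: M0=0, M1=-9/4, M2=0
seg 0: a=4, c=M0/2=0, d=(M1−M0)/(6·3)=-1/8, b=Δ0−h0·(2M0+M1)/6=1/8
seg 1: a=1, c=M1/2=-9/8, d=(M2−M1)/(6·1)=3/8, b=Δ1−h1·(2M1+M2)/6=-13/4
t_q=15/4 → seg 1, τ=3/4; S=1+-13/4·τ+-9/8·τ²+3/8·τ³=-979/512

  seg 0: a=4 b=1/8 c=0 d=-1/8
  seg 1: a=1 b=-13/4 c=-9/8 d=3/8
S(15/4) = -979/512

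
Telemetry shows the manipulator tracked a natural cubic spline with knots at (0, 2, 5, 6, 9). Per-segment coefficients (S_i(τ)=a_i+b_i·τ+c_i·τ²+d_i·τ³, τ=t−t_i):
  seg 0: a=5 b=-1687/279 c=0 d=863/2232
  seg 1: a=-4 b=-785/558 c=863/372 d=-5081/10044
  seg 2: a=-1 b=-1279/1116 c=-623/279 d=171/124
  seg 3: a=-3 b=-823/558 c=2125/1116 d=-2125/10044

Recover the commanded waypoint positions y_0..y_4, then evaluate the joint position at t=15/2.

y_0 = S_0(0) = a_0 = 5
y_1 = S_1(0) = a_1 = -4
y_2 = S_2(0) = a_2 = -1
y_3 = S_3(0) = a_3 = -3
y_4 = S_3(3) = 4
t_q=15/2 is in segment 3 (τ=3/2); S_3(τ)=-1629/992

y_0=5 y_1=-4 y_2=-1 y_3=-3 y_4=4
S(15/2) = -1629/992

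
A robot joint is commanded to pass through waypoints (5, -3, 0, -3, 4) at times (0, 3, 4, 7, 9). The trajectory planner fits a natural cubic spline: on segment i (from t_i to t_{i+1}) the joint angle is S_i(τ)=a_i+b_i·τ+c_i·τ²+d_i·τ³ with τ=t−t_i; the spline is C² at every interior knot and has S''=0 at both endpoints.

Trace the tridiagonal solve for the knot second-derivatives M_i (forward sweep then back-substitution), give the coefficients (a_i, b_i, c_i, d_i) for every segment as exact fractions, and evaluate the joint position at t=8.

  seg 0: a=5 b=-5711/1116 c=0 d=2735/10044
  seg 1: a=-3 b=1247/558 c=2735/1116 d=-209/124
  seg 2: a=0 b=2321/1116 c=-727/279 d=5287/10044
  seg 3: a=-3 b=367/558 c=793/372 d=-793/2232
S(8) = -421/744

Δ: Δ0=-8/3, Δ1=3, Δ2=-1, Δ3=7/2
row 1: diag=8, rhs=34; c'=1/8, d'=17/4
row 2: denom=8−1·1/8=63/8; d'=(-24−1·17/4)/(63/8)=-226/63
row 3: denom=10−3·8/21=62/7; d'=(27−3·-226/63)/(62/7)=793/186
back: M3=793/186
back: M2=-226/63−8/21·793/186=-1454/279
back: M1=17/4−1/8·-1454/279=2735/558
M: M0=0, M1=2735/558, M2=-1454/279, M3=793/186, M4=0
seg 0: a=5, c=M0/2=0, d=(M1−M0)/(6·3)=2735/10044, b=Δ0−h0·(2M0+M1)/6=-5711/1116
seg 1: a=-3, c=M1/2=2735/1116, d=(M2−M1)/(6·1)=-209/124, b=Δ1−h1·(2M1+M2)/6=1247/558
seg 2: a=0, c=M2/2=-727/279, d=(M3−M2)/(6·3)=5287/10044, b=Δ2−h2·(2M2+M3)/6=2321/1116
seg 3: a=-3, c=M3/2=793/372, d=(M4−M3)/(6·2)=-793/2232, b=Δ3−h3·(2M3+M4)/6=367/558
t_q=8 → seg 3, τ=1; S=-3+367/558·τ+793/372·τ²+-793/2232·τ³=-421/744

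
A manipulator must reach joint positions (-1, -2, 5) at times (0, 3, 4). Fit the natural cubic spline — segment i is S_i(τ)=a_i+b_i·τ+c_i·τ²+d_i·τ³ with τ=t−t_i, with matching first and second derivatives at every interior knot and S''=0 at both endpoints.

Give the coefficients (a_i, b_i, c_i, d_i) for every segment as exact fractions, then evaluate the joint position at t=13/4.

Δ: Δ0=-1/3, Δ1=7
row 1: diag=8, rhs=44; c'=1/8, d'=11/2
back: M1=11/2
M: M0=0, M1=11/2, M2=0
seg 0: a=-1, c=M0/2=0, d=(M1−M0)/(6·3)=11/36, b=Δ0−h0·(2M0+M1)/6=-37/12
seg 1: a=-2, c=M1/2=11/4, d=(M2−M1)/(6·1)=-11/12, b=Δ1−h1·(2M1+M2)/6=31/6
t_q=13/4 → seg 1, τ=1/4; S=-2+31/6·τ+11/4·τ²+-11/12·τ³=-141/256

  seg 0: a=-1 b=-37/12 c=0 d=11/36
  seg 1: a=-2 b=31/6 c=11/4 d=-11/12
S(13/4) = -141/256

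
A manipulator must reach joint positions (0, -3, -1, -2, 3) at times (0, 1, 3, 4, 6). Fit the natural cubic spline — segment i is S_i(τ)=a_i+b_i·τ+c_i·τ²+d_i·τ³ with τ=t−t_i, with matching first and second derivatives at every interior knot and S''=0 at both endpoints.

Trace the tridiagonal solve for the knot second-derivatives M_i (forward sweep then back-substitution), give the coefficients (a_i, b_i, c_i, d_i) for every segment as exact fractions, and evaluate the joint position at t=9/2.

  seg 0: a=0 b=-243/62 c=0 d=57/62
  seg 1: a=-3 b=-36/31 c=171/62 d=-26/31
  seg 2: a=-1 b=-6/31 c=-141/62 d=91/62
  seg 3: a=-2 b=-21/62 c=66/31 d=-11/31
S(9/2) = -417/248

Δ: Δ0=-3, Δ1=1, Δ2=-1, Δ3=5/2
row 1: diag=6, rhs=24; c'=1/3, d'=4
row 2: denom=6−2·1/3=16/3; d'=(-12−2·4)/(16/3)=-15/4
row 3: denom=6−1·3/16=93/16; d'=(21−1·-15/4)/(93/16)=132/31
back: M3=132/31
back: M2=-15/4−3/16·132/31=-141/31
back: M1=4−1/3·-141/31=171/31
M: M0=0, M1=171/31, M2=-141/31, M3=132/31, M4=0
seg 0: a=0, c=M0/2=0, d=(M1−M0)/(6·1)=57/62, b=Δ0−h0·(2M0+M1)/6=-243/62
seg 1: a=-3, c=M1/2=171/62, d=(M2−M1)/(6·2)=-26/31, b=Δ1−h1·(2M1+M2)/6=-36/31
seg 2: a=-1, c=M2/2=-141/62, d=(M3−M2)/(6·1)=91/62, b=Δ2−h2·(2M2+M3)/6=-6/31
seg 3: a=-2, c=M3/2=66/31, d=(M4−M3)/(6·2)=-11/31, b=Δ3−h3·(2M3+M4)/6=-21/62
t_q=9/2 → seg 3, τ=1/2; S=-2+-21/62·τ+66/31·τ²+-11/31·τ³=-417/248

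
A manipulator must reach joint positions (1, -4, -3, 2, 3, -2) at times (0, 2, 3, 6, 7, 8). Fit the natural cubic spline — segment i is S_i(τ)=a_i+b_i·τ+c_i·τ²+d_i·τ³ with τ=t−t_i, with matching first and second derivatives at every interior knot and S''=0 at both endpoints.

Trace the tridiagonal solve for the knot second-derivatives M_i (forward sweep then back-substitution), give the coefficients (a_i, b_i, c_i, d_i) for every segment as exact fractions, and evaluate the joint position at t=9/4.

  seg 0: a=1 b=-27391/7446 c=0 d=1097/3723
  seg 1: a=-4 b=-1063/7446 c=2194/1241 d=-4655/7446
  seg 2: a=-3 b=5650/3723 c=-267/2482 d=1171/22338
  seg 3: a=2 b=17033/7446 c=452/1241 d=-12299/7446
  seg 4: a=3 b=-7220/3723 c=-11395/2482 d=11395/7446
S(9/4) = -625061/158848

Δ: Δ0=-5/2, Δ1=1, Δ2=5/3, Δ3=1, Δ4=-5
row 1: diag=6, rhs=21; c'=1/6, d'=7/2
row 2: denom=8−1·1/6=47/6; d'=(4−1·7/2)/(47/6)=3/47
row 3: denom=8−3·18/47=322/47; d'=(-4−3·3/47)/(322/47)=-197/322
row 4: denom=4−1·47/322=1241/322; d'=(-36−1·-197/322)/(1241/322)=-11395/1241
back: M4=-11395/1241
back: M3=-197/322−47/322·-11395/1241=904/1241
back: M2=3/47−18/47·904/1241=-267/1241
back: M1=7/2−1/6·-267/1241=4388/1241
M: M0=0, M1=4388/1241, M2=-267/1241, M3=904/1241, M4=-11395/1241, M5=0
seg 0: a=1, c=M0/2=0, d=(M1−M0)/(6·2)=1097/3723, b=Δ0−h0·(2M0+M1)/6=-27391/7446
seg 1: a=-4, c=M1/2=2194/1241, d=(M2−M1)/(6·1)=-4655/7446, b=Δ1−h1·(2M1+M2)/6=-1063/7446
seg 2: a=-3, c=M2/2=-267/2482, d=(M3−M2)/(6·3)=1171/22338, b=Δ2−h2·(2M2+M3)/6=5650/3723
seg 3: a=2, c=M3/2=452/1241, d=(M4−M3)/(6·1)=-12299/7446, b=Δ3−h3·(2M3+M4)/6=17033/7446
seg 4: a=3, c=M4/2=-11395/2482, d=(M5−M4)/(6·1)=11395/7446, b=Δ4−h4·(2M4+M5)/6=-7220/3723
t_q=9/4 → seg 1, τ=1/4; S=-4+-1063/7446·τ+2194/1241·τ²+-4655/7446·τ³=-625061/158848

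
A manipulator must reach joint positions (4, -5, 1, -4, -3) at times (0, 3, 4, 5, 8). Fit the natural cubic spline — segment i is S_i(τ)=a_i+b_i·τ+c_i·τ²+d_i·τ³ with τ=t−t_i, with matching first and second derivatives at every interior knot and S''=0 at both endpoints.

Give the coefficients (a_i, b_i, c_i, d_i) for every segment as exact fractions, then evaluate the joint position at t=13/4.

Δ: Δ0=-3, Δ1=6, Δ2=-5, Δ3=1/3
row 1: diag=8, rhs=54; c'=1/8, d'=27/4
row 2: denom=4−1·1/8=31/8; d'=(-66−1·27/4)/(31/8)=-582/31
row 3: denom=8−1·8/31=240/31; d'=(32−1·-582/31)/(240/31)=787/120
back: M3=787/120
back: M2=-582/31−8/31·787/120=-307/15
back: M1=27/4−1/8·-307/15=1117/120
M: M0=0, M1=1117/120, M2=-307/15, M3=787/120, M4=0
seg 0: a=4, c=M0/2=0, d=(M1−M0)/(6·3)=1117/2160, b=Δ0−h0·(2M0+M1)/6=-1837/240
seg 1: a=-5, c=M1/2=1117/240, d=(M2−M1)/(6·1)=-397/80, b=Δ1−h1·(2M1+M2)/6=757/120
seg 2: a=1, c=M2/2=-307/30, d=(M3−M2)/(6·1)=1081/240, b=Δ2−h2·(2M2+M3)/6=35/48
seg 3: a=-4, c=M3/2=787/240, d=(M4−M3)/(6·3)=-787/2160, b=Δ3−h3·(2M3+M4)/6=-249/40
t_q=13/4 → seg 1, τ=1/4; S=-5+757/120·τ+1117/240·τ²+-397/80·τ³=-16433/5120

  seg 0: a=4 b=-1837/240 c=0 d=1117/2160
  seg 1: a=-5 b=757/120 c=1117/240 d=-397/80
  seg 2: a=1 b=35/48 c=-307/30 d=1081/240
  seg 3: a=-4 b=-249/40 c=787/240 d=-787/2160
S(13/4) = -16433/5120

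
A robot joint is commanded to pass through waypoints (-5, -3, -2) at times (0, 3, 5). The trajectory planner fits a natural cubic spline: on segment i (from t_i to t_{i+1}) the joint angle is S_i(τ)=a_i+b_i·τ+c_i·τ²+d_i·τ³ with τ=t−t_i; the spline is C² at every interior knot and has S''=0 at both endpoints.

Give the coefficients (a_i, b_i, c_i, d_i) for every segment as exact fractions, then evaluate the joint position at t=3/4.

Δ: Δ0=2/3, Δ1=1/2
row 1: diag=10, rhs=-1; c'=1/5, d'=-1/10
back: M1=-1/10
M: M0=0, M1=-1/10, M2=0
seg 0: a=-5, c=M0/2=0, d=(M1−M0)/(6·3)=-1/180, b=Δ0−h0·(2M0+M1)/6=43/60
seg 1: a=-3, c=M1/2=-1/20, d=(M2−M1)/(6·2)=1/120, b=Δ1−h1·(2M1+M2)/6=17/30
t_q=3/4 → seg 0, τ=3/4; S=-5+43/60·τ+0·τ²+-1/180·τ³=-1143/256

  seg 0: a=-5 b=43/60 c=0 d=-1/180
  seg 1: a=-3 b=17/30 c=-1/20 d=1/120
S(3/4) = -1143/256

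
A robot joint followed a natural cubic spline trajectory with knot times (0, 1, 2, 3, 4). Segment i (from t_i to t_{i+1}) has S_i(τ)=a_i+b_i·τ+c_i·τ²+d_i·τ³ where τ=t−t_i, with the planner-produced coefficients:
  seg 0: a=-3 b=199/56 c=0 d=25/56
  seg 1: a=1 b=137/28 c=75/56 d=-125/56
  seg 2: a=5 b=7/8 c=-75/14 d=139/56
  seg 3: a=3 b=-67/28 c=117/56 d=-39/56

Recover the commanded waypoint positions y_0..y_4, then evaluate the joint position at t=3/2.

y_0=-3 y_1=1 y_2=5 y_3=3 y_4=2
S(3/2) = 1569/448

y_0 = S_0(0) = a_0 = -3
y_1 = S_1(0) = a_1 = 1
y_2 = S_2(0) = a_2 = 5
y_3 = S_3(0) = a_3 = 3
y_4 = S_3(1) = 2
t_q=3/2 is in segment 1 (τ=1/2); S_1(τ)=1569/448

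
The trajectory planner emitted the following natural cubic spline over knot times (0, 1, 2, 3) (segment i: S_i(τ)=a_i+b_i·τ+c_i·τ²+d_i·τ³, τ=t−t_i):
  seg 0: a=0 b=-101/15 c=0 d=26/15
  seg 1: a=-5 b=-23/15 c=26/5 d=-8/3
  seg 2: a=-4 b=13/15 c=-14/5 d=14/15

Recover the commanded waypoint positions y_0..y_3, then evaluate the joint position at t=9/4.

y_0 = S_0(0) = a_0 = 0
y_1 = S_1(0) = a_1 = -5
y_2 = S_2(0) = a_2 = -4
y_3 = S_2(1) = -5
t_q=9/4 is in segment 2 (τ=1/4); S_2(τ)=-631/160

y_0=0 y_1=-5 y_2=-4 y_3=-5
S(9/4) = -631/160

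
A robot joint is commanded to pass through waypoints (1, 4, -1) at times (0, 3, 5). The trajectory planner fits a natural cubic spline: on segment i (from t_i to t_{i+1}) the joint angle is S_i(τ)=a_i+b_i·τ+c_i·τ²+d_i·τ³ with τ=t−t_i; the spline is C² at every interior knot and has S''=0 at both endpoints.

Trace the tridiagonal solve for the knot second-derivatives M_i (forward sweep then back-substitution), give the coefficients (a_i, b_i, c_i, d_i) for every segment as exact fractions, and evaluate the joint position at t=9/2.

Δ: Δ0=1, Δ1=-5/2
row 1: diag=10, rhs=-21; c'=1/5, d'=-21/10
back: M1=-21/10
M: M0=0, M1=-21/10, M2=0
seg 0: a=1, c=M0/2=0, d=(M1−M0)/(6·3)=-7/60, b=Δ0−h0·(2M0+M1)/6=41/20
seg 1: a=4, c=M1/2=-21/20, d=(M2−M1)/(6·2)=7/40, b=Δ1−h1·(2M1+M2)/6=-11/10
t_q=9/2 → seg 1, τ=3/2; S=4+-11/10·τ+-21/20·τ²+7/40·τ³=37/64

  seg 0: a=1 b=41/20 c=0 d=-7/60
  seg 1: a=4 b=-11/10 c=-21/20 d=7/40
S(9/2) = 37/64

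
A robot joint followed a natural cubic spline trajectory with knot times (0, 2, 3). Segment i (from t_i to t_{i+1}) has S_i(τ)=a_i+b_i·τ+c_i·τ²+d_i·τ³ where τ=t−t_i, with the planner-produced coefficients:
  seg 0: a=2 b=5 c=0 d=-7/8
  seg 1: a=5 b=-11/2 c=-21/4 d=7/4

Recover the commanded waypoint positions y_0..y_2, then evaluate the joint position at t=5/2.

y_0=2 y_1=5 y_2=-4
S(5/2) = 37/32

y_0 = S_0(0) = a_0 = 2
y_1 = S_1(0) = a_1 = 5
y_2 = S_1(1) = -4
t_q=5/2 is in segment 1 (τ=1/2); S_1(τ)=37/32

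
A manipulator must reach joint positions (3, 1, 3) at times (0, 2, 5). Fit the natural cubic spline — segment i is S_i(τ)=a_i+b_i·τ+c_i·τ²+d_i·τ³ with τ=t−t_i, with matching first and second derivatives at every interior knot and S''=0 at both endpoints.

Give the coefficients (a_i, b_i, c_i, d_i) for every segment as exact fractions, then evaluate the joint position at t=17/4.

Δ: Δ0=-1, Δ1=2/3
row 1: diag=10, rhs=10; c'=3/10, d'=1
back: M1=1
M: M0=0, M1=1, M2=0
seg 0: a=3, c=M0/2=0, d=(M1−M0)/(6·2)=1/12, b=Δ0−h0·(2M0+M1)/6=-4/3
seg 1: a=1, c=M1/2=1/2, d=(M2−M1)/(6·3)=-1/18, b=Δ1−h1·(2M1+M2)/6=-1/3
t_q=17/4 → seg 1, τ=9/4; S=1+-1/3·τ+1/2·τ²+-1/18·τ³=275/128

  seg 0: a=3 b=-4/3 c=0 d=1/12
  seg 1: a=1 b=-1/3 c=1/2 d=-1/18
S(17/4) = 275/128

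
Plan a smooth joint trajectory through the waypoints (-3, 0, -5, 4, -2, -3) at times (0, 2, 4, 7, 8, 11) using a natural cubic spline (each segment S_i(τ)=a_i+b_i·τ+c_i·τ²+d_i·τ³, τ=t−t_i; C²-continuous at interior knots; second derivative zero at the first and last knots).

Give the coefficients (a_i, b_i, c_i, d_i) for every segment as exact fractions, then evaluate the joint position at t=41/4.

Δ: Δ0=3/2, Δ1=-5/2, Δ2=3, Δ3=-6, Δ4=-1/3
row 1: diag=8, rhs=-24; c'=1/4, d'=-3
row 2: denom=10−2·1/4=19/2; d'=(33−2·-3)/(19/2)=78/19
row 3: denom=8−3·6/19=134/19; d'=(-54−3·78/19)/(134/19)=-630/67
row 4: denom=8−1·19/134=1053/134; d'=(34−1·-630/67)/(1053/134)=5816/1053
back: M4=5816/1053
back: M3=-630/67−19/134·5816/1053=-10726/1053
back: M2=78/19−6/19·-10726/1053=2570/351
back: M1=-3−1/4·2570/351=-3391/702
M: M0=0, M1=-3391/702, M2=2570/351, M3=-10726/1053, M4=5816/1053, M5=0
seg 0: a=-3, c=M0/2=0, d=(M1−M0)/(6·2)=-3391/8424, b=Δ0−h0·(2M0+M1)/6=3275/1053
seg 1: a=0, c=M1/2=-3391/1404, d=(M2−M1)/(6·2)=8531/8424, b=Δ1−h1·(2M1+M2)/6=-3623/2106
seg 2: a=-5, c=M2/2=1285/351, d=(M3−M2)/(6·3)=-9218/9477, b=Δ2−h2·(2M2+M3)/6=812/1053
seg 3: a=4, c=M3/2=-5363/1053, d=(M4−M3)/(6·1)=919/351, b=Δ3−h3·(2M3+M4)/6=-3712/1053
seg 4: a=-2, c=M4/2=2908/1053, d=(M5−M4)/(6·3)=-2908/9477, b=Δ4−h4·(2M4+M5)/6=-6167/1053
t_q=41/4 → seg 4, τ=9/4; S=-2+-6167/1053·τ+2908/1053·τ²+-2908/9477·τ³=-8783/1872

  seg 0: a=-3 b=3275/1053 c=0 d=-3391/8424
  seg 1: a=0 b=-3623/2106 c=-3391/1404 d=8531/8424
  seg 2: a=-5 b=812/1053 c=1285/351 d=-9218/9477
  seg 3: a=4 b=-3712/1053 c=-5363/1053 d=919/351
  seg 4: a=-2 b=-6167/1053 c=2908/1053 d=-2908/9477
S(41/4) = -8783/1872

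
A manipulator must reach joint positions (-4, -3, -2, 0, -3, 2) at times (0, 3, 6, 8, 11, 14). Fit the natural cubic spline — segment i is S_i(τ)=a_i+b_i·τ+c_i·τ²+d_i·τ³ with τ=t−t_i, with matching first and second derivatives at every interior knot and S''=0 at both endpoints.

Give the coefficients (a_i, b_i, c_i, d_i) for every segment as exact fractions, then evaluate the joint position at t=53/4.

Δ: Δ0=1/3, Δ1=1/3, Δ2=1, Δ3=-1, Δ4=5/3
row 1: diag=12, rhs=0; c'=1/4, d'=0
row 2: denom=10−3·1/4=37/4; d'=(4−3·0)/(37/4)=16/37
row 3: denom=10−2·8/37=354/37; d'=(-12−2·16/37)/(354/37)=-238/177
row 4: denom=12−3·37/118=1305/118; d'=(16−3·-238/177)/(1305/118)=788/435
back: M4=788/435
back: M3=-238/177−37/118·788/435=-832/435
back: M2=16/37−8/37·-832/435=368/435
back: M1=0−1/4·368/435=-92/435
M: M0=0, M1=-92/435, M2=368/435, M3=-832/435, M4=788/435, M5=0
seg 0: a=-4, c=M0/2=0, d=(M1−M0)/(6·3)=-46/3915, b=Δ0−h0·(2M0+M1)/6=191/435
seg 1: a=-3, c=M1/2=-46/435, d=(M2−M1)/(6·3)=46/783, b=Δ1−h1·(2M1+M2)/6=53/435
seg 2: a=-2, c=M2/2=184/435, d=(M3−M2)/(6·2)=-20/87, b=Δ2−h2·(2M2+M3)/6=467/435
seg 3: a=0, c=M3/2=-416/435, d=(M4−M3)/(6·3)=6/29, b=Δ3−h3·(2M3+M4)/6=1/145
seg 4: a=-3, c=M4/2=394/435, d=(M5−M4)/(6·3)=-394/3915, b=Δ4−h4·(2M4+M5)/6=-21/145
t_q=53/4 → seg 4, τ=9/4; S=-3+-21/145·τ+394/435·τ²+-394/3915·τ³=105/928

  seg 0: a=-4 b=191/435 c=0 d=-46/3915
  seg 1: a=-3 b=53/435 c=-46/435 d=46/783
  seg 2: a=-2 b=467/435 c=184/435 d=-20/87
  seg 3: a=0 b=1/145 c=-416/435 d=6/29
  seg 4: a=-3 b=-21/145 c=394/435 d=-394/3915
S(53/4) = 105/928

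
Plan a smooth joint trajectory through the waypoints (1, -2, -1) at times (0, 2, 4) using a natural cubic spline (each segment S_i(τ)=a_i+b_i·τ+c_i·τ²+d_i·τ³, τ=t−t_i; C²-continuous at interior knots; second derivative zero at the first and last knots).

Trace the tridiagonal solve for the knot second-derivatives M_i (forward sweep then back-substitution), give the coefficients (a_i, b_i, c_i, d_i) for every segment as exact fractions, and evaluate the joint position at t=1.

  seg 0: a=1 b=-2 c=0 d=1/8
  seg 1: a=-2 b=-1/2 c=3/4 d=-1/8
S(1) = -7/8

Δ: Δ0=-3/2, Δ1=1/2
row 1: diag=8, rhs=12; c'=1/4, d'=3/2
back: M1=3/2
M: M0=0, M1=3/2, M2=0
seg 0: a=1, c=M0/2=0, d=(M1−M0)/(6·2)=1/8, b=Δ0−h0·(2M0+M1)/6=-2
seg 1: a=-2, c=M1/2=3/4, d=(M2−M1)/(6·2)=-1/8, b=Δ1−h1·(2M1+M2)/6=-1/2
t_q=1 → seg 0, τ=1; S=1+-2·τ+0·τ²+1/8·τ³=-7/8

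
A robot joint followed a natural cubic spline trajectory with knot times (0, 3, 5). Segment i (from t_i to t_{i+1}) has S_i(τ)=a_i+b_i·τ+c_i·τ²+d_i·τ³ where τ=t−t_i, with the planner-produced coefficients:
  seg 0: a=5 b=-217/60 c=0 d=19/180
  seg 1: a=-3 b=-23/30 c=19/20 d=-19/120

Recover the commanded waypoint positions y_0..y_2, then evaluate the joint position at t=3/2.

y_0=5 y_1=-3 y_2=-2
S(3/2) = -11/160

y_0 = S_0(0) = a_0 = 5
y_1 = S_1(0) = a_1 = -3
y_2 = S_1(2) = -2
t_q=3/2 is in segment 0 (τ=3/2); S_0(τ)=-11/160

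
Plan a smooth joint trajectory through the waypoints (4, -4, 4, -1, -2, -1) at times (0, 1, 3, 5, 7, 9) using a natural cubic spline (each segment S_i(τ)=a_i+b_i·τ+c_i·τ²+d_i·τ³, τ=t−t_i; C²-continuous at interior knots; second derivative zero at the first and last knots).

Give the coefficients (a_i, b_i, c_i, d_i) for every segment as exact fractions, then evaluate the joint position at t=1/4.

Δ: Δ0=-8, Δ1=4, Δ2=-5/2, Δ3=-1/2, Δ4=1/2
row 1: diag=6, rhs=72; c'=1/3, d'=12
row 2: denom=8−2·1/3=22/3; d'=(-39−2·12)/(22/3)=-189/22
row 3: denom=8−2·3/11=82/11; d'=(12−2·-189/22)/(82/11)=321/82
row 4: denom=8−2·11/41=306/41; d'=(6−2·321/82)/(306/41)=-25/102
back: M4=-25/102
back: M3=321/82−11/41·-25/102=203/51
back: M2=-189/22−3/11·203/51=-329/34
back: M1=12−1/3·-329/34=1553/102
M: M0=0, M1=1553/102, M2=-329/34, M3=203/51, M4=-25/102, M5=0
seg 0: a=4, c=M0/2=0, d=(M1−M0)/(6·1)=1553/612, b=Δ0−h0·(2M0+M1)/6=-6449/612
seg 1: a=-4, c=M1/2=1553/204, d=(M2−M1)/(6·2)=-635/306, b=Δ1−h1·(2M1+M2)/6=-895/306
seg 2: a=4, c=M2/2=-329/68, d=(M3−M2)/(6·2)=1393/1224, b=Δ2−h2·(2M2+M3)/6=803/306
seg 3: a=-1, c=M3/2=203/102, d=(M4−M3)/(6·2)=-431/1224, b=Δ3−h3·(2M3+M4)/6=-470/153
seg 4: a=-2, c=M4/2=-25/204, d=(M5−M4)/(6·2)=25/1224, b=Δ4−h4·(2M4+M5)/6=203/306
t_q=1/4 → seg 0, τ=1/4; S=4+-6449/612·τ+0·τ²+1553/612·τ³=18347/13056

  seg 0: a=4 b=-6449/612 c=0 d=1553/612
  seg 1: a=-4 b=-895/306 c=1553/204 d=-635/306
  seg 2: a=4 b=803/306 c=-329/68 d=1393/1224
  seg 3: a=-1 b=-470/153 c=203/102 d=-431/1224
  seg 4: a=-2 b=203/306 c=-25/204 d=25/1224
S(1/4) = 18347/13056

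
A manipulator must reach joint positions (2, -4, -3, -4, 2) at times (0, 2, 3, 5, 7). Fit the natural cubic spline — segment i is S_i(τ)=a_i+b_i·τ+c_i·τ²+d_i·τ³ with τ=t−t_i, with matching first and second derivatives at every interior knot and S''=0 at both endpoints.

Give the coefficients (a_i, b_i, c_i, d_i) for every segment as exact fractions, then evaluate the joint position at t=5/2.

Δ: Δ0=-3, Δ1=1, Δ2=-1/2, Δ3=3
row 1: diag=6, rhs=24; c'=1/6, d'=4
row 2: denom=6−1·1/6=35/6; d'=(-9−1·4)/(35/6)=-78/35
row 3: denom=8−2·12/35=256/35; d'=(21−2·-78/35)/(256/35)=891/256
back: M3=891/256
back: M2=-78/35−12/35·891/256=-219/64
back: M1=4−1/6·-219/64=585/128
M: M0=0, M1=585/128, M2=-219/64, M3=891/256, M4=0
seg 0: a=2, c=M0/2=0, d=(M1−M0)/(6·2)=195/512, b=Δ0−h0·(2M0+M1)/6=-579/128
seg 1: a=-4, c=M1/2=585/256, d=(M2−M1)/(6·1)=-341/256, b=Δ1−h1·(2M1+M2)/6=3/64
seg 2: a=-3, c=M2/2=-219/128, d=(M3−M2)/(6·2)=589/1024, b=Δ2−h2·(2M2+M3)/6=159/256
seg 3: a=-4, c=M3/2=891/512, d=(M4−M3)/(6·2)=-297/1024, b=Δ3−h3·(2M3+M4)/6=87/128
t_q=5/2 → seg 1, τ=1/2; S=-4+3/64·τ+585/256·τ²+-341/256·τ³=-7315/2048

  seg 0: a=2 b=-579/128 c=0 d=195/512
  seg 1: a=-4 b=3/64 c=585/256 d=-341/256
  seg 2: a=-3 b=159/256 c=-219/128 d=589/1024
  seg 3: a=-4 b=87/128 c=891/512 d=-297/1024
S(5/2) = -7315/2048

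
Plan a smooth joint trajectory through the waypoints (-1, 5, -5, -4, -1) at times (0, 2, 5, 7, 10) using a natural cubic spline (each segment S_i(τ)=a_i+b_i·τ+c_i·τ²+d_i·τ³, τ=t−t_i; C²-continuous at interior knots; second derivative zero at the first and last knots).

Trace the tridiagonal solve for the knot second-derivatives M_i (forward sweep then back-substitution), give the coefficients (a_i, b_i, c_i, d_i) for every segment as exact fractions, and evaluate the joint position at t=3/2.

  seg 0: a=-1 b=135/29 c=0 d=-12/29
  seg 1: a=5 b=-9/29 c=-72/29 d=385/783
  seg 2: a=-5 b=-56/29 c=169/87 d=-253/696
  seg 3: a=-4 b=257/174 c=-83/348 d=83/3132
S(3/2) = 133/29

Δ: Δ0=3, Δ1=-10/3, Δ2=1/2, Δ3=1
row 1: diag=10, rhs=-38; c'=3/10, d'=-19/5
row 2: denom=10−3·3/10=91/10; d'=(23−3·-19/5)/(91/10)=344/91
row 3: denom=10−2·20/91=870/91; d'=(3−2·344/91)/(870/91)=-83/174
back: M3=-83/174
back: M2=344/91−20/91·-83/174=338/87
back: M1=-19/5−3/10·338/87=-144/29
M: M0=0, M1=-144/29, M2=338/87, M3=-83/174, M4=0
seg 0: a=-1, c=M0/2=0, d=(M1−M0)/(6·2)=-12/29, b=Δ0−h0·(2M0+M1)/6=135/29
seg 1: a=5, c=M1/2=-72/29, d=(M2−M1)/(6·3)=385/783, b=Δ1−h1·(2M1+M2)/6=-9/29
seg 2: a=-5, c=M2/2=169/87, d=(M3−M2)/(6·2)=-253/696, b=Δ2−h2·(2M2+M3)/6=-56/29
seg 3: a=-4, c=M3/2=-83/348, d=(M4−M3)/(6·3)=83/3132, b=Δ3−h3·(2M3+M4)/6=257/174
t_q=3/2 → seg 0, τ=3/2; S=-1+135/29·τ+0·τ²+-12/29·τ³=133/29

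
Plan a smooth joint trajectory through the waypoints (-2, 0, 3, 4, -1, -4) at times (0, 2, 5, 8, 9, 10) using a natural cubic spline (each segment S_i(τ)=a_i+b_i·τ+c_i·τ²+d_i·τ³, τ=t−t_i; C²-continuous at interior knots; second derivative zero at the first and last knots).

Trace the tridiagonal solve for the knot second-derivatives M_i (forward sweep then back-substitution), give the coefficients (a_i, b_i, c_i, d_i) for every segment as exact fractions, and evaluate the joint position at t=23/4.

  seg 0: a=-2 b=3377/3081 c=0 d=-74/3081
  seg 1: a=0 b=2489/3081 c=-148/1027 d=148/2133
  seg 2: a=3 b=5597/3081 c=1480/3081 d=-9010/27729
  seg 3: a=4 b=-12553/3081 c=-2510/1027 d=4678/3081
  seg 4: a=-1 b=-13579/3081 c=2168/1027 d=-2168/3081
S(23/4) = 147743/32864

Δ: Δ0=1, Δ1=1, Δ2=1/3, Δ3=-5, Δ4=-3
row 1: diag=10, rhs=0; c'=3/10, d'=0
row 2: denom=12−3·3/10=111/10; d'=(-4−3·0)/(111/10)=-40/111
row 3: denom=8−3·10/37=266/37; d'=(-32−3·-40/111)/(266/37)=-572/133
row 4: denom=4−1·37/266=1027/266; d'=(12−1·-572/133)/(1027/266)=4336/1027
back: M4=4336/1027
back: M3=-572/133−37/266·4336/1027=-5020/1027
back: M2=-40/111−10/37·-5020/1027=2960/3081
back: M1=0−3/10·2960/3081=-296/1027
M: M0=0, M1=-296/1027, M2=2960/3081, M3=-5020/1027, M4=4336/1027, M5=0
seg 0: a=-2, c=M0/2=0, d=(M1−M0)/(6·2)=-74/3081, b=Δ0−h0·(2M0+M1)/6=3377/3081
seg 1: a=0, c=M1/2=-148/1027, d=(M2−M1)/(6·3)=148/2133, b=Δ1−h1·(2M1+M2)/6=2489/3081
seg 2: a=3, c=M2/2=1480/3081, d=(M3−M2)/(6·3)=-9010/27729, b=Δ2−h2·(2M2+M3)/6=5597/3081
seg 3: a=4, c=M3/2=-2510/1027, d=(M4−M3)/(6·1)=4678/3081, b=Δ3−h3·(2M3+M4)/6=-12553/3081
seg 4: a=-1, c=M4/2=2168/1027, d=(M5−M4)/(6·1)=-2168/3081, b=Δ4−h4·(2M4+M5)/6=-13579/3081
t_q=23/4 → seg 2, τ=3/4; S=3+5597/3081·τ+1480/3081·τ²+-9010/27729·τ³=147743/32864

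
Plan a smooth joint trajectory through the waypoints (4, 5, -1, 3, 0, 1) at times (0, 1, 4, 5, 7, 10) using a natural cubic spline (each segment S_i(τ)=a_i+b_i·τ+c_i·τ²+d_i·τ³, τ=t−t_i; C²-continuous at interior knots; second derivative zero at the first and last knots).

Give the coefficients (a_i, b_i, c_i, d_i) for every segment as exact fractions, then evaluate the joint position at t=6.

Δ: Δ0=1, Δ1=-2, Δ2=4, Δ3=-3/2, Δ4=1/3
row 1: diag=8, rhs=-18; c'=3/8, d'=-9/4
row 2: denom=8−3·3/8=55/8; d'=(36−3·-9/4)/(55/8)=342/55
row 3: denom=6−1·8/55=322/55; d'=(-33−1·342/55)/(322/55)=-2157/322
row 4: denom=10−2·55/161=1500/161; d'=(11−2·-2157/322)/(1500/161)=982/375
back: M4=982/375
back: M3=-2157/322−55/161·982/375=-1139/150
back: M2=342/55−8/55·-1139/150=2746/375
back: M1=-9/4−3/8·2746/375=-1249/250
M: M0=0, M1=-1249/250, M2=2746/375, M3=-1139/150, M4=982/375, M5=0
seg 0: a=4, c=M0/2=0, d=(M1−M0)/(6·1)=-1249/1500, b=Δ0−h0·(2M0+M1)/6=2749/1500
seg 1: a=5, c=M1/2=-1249/500, d=(M2−M1)/(6·3)=9239/13500, b=Δ1−h1·(2M1+M2)/6=-499/750
seg 2: a=-1, c=M2/2=1373/375, d=(M3−M2)/(6·1)=-1243/500, b=Δ2−h2·(2M2+M3)/6=4237/1500
seg 3: a=3, c=M3/2=-1139/300, d=(M4−M3)/(6·2)=851/1000, b=Δ3−h3·(2M3+M4)/6=2017/750
seg 4: a=0, c=M4/2=491/375, d=(M5−M4)/(6·3)=-491/3375, b=Δ4−h4·(2M4+M5)/6=-857/375
t_q=6 → seg 3, τ=1; S=3+2017/750·τ+-1139/300·τ²+851/1000·τ³=8231/3000

  seg 0: a=4 b=2749/1500 c=0 d=-1249/1500
  seg 1: a=5 b=-499/750 c=-1249/500 d=9239/13500
  seg 2: a=-1 b=4237/1500 c=1373/375 d=-1243/500
  seg 3: a=3 b=2017/750 c=-1139/300 d=851/1000
  seg 4: a=0 b=-857/375 c=491/375 d=-491/3375
S(6) = 8231/3000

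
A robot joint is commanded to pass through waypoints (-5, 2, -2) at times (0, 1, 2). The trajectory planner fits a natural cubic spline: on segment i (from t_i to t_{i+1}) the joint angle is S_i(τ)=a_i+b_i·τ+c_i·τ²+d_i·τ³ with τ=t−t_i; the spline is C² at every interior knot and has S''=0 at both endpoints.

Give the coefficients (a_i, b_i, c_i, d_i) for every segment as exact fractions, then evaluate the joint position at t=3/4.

  seg 0: a=-5 b=39/4 c=0 d=-11/4
  seg 1: a=2 b=3/2 c=-33/4 d=11/4
S(3/4) = 295/256

Δ: Δ0=7, Δ1=-4
row 1: diag=4, rhs=-66; c'=1/4, d'=-33/2
back: M1=-33/2
M: M0=0, M1=-33/2, M2=0
seg 0: a=-5, c=M0/2=0, d=(M1−M0)/(6·1)=-11/4, b=Δ0−h0·(2M0+M1)/6=39/4
seg 1: a=2, c=M1/2=-33/4, d=(M2−M1)/(6·1)=11/4, b=Δ1−h1·(2M1+M2)/6=3/2
t_q=3/4 → seg 0, τ=3/4; S=-5+39/4·τ+0·τ²+-11/4·τ³=295/256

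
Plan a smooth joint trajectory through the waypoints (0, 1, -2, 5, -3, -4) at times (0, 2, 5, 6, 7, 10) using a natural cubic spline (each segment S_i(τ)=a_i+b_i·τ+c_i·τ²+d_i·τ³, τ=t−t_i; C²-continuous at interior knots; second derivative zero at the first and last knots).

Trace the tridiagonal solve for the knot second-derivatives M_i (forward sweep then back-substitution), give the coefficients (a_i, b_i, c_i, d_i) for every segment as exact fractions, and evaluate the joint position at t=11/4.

Δ: Δ0=1/2, Δ1=-1, Δ2=7, Δ3=-8, Δ4=-1/3
row 1: diag=10, rhs=-9; c'=3/10, d'=-9/10
row 2: denom=8−3·3/10=71/10; d'=(48−3·-9/10)/(71/10)=507/71
row 3: denom=4−1·10/71=274/71; d'=(-90−1·507/71)/(274/71)=-6897/274
row 4: denom=8−1·71/274=2121/274; d'=(46−1·-6897/274)/(2121/274)=19501/2121
back: M4=19501/2121
back: M3=-6897/274−71/274·19501/2121=-58442/2121
back: M2=507/71−10/71·-58442/2121=23377/2121
back: M1=-9/10−3/10·23377/2121=-2974/707
M: M0=0, M1=-2974/707, M2=23377/2121, M3=-58442/2121, M4=19501/2121, M5=0
seg 0: a=0, c=M0/2=0, d=(M1−M0)/(6·2)=-1487/4242, b=Δ0−h0·(2M0+M1)/6=8069/4242
seg 1: a=1, c=M1/2=-1487/707, d=(M2−M1)/(6·3)=32299/38178, b=Δ1−h1·(2M1+M2)/6=-9775/4242
seg 2: a=-2, c=M2/2=23377/4242, d=(M3−M2)/(6·1)=-9091/1414, b=Δ2−h2·(2M2+M3)/6=16795/2121
seg 3: a=5, c=M3/2=-29221/2121, d=(M4−M3)/(6·1)=25981/4242, b=Δ3−h3·(2M3+M4)/6=-1475/4242
seg 4: a=-3, c=M4/2=19501/4242, d=(M5−M4)/(6·3)=-19501/38178, b=Δ4−h4·(2M4+M5)/6=-6736/707
t_q=11/4 → seg 1, τ=3/4; S=1+-9775/4242·τ+-1487/707·τ²+32299/38178·τ³=-140669/90496

  seg 0: a=0 b=8069/4242 c=0 d=-1487/4242
  seg 1: a=1 b=-9775/4242 c=-1487/707 d=32299/38178
  seg 2: a=-2 b=16795/2121 c=23377/4242 d=-9091/1414
  seg 3: a=5 b=-1475/4242 c=-29221/2121 d=25981/4242
  seg 4: a=-3 b=-6736/707 c=19501/4242 d=-19501/38178
S(11/4) = -140669/90496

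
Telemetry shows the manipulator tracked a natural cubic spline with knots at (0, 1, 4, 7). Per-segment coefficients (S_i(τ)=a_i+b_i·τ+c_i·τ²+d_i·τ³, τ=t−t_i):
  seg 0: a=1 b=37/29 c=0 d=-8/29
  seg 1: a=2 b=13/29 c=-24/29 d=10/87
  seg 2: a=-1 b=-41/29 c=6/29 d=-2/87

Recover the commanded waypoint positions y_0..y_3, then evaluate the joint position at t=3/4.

y_0 = S_0(0) = a_0 = 1
y_1 = S_1(0) = a_1 = 2
y_2 = S_2(0) = a_2 = -1
y_3 = S_2(3) = -4
t_q=3/4 is in segment 0 (τ=3/4); S_0(τ)=427/232

y_0=1 y_1=2 y_2=-1 y_3=-4
S(3/4) = 427/232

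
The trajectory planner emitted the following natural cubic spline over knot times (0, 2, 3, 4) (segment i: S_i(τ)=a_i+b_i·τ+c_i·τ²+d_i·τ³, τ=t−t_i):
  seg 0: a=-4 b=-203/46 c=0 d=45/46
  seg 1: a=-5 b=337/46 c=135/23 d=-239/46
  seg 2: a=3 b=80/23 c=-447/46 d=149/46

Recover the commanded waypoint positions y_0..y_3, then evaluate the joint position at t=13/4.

y_0=-4 y_1=-5 y_2=3 y_3=0
S(13/4) = 9753/2944

y_0 = S_0(0) = a_0 = -4
y_1 = S_1(0) = a_1 = -5
y_2 = S_2(0) = a_2 = 3
y_3 = S_2(1) = 0
t_q=13/4 is in segment 2 (τ=1/4); S_2(τ)=9753/2944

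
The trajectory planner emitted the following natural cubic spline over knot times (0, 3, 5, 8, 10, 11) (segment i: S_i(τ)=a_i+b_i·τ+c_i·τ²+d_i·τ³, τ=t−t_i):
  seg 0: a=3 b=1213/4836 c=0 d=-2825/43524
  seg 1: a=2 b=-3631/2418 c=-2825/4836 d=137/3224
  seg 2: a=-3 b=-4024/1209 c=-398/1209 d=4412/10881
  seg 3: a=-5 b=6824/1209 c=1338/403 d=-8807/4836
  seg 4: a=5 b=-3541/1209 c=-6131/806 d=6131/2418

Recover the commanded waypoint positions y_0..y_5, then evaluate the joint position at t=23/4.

y_0=3 y_1=2 y_2=-3 y_3=-5 y_4=5 y_5=-3
S(23/4) = -35531/6448

y_0 = S_0(0) = a_0 = 3
y_1 = S_1(0) = a_1 = 2
y_2 = S_2(0) = a_2 = -3
y_3 = S_3(0) = a_3 = -5
y_4 = S_4(0) = a_4 = 5
y_5 = S_4(1) = -3
t_q=23/4 is in segment 2 (τ=3/4); S_2(τ)=-35531/6448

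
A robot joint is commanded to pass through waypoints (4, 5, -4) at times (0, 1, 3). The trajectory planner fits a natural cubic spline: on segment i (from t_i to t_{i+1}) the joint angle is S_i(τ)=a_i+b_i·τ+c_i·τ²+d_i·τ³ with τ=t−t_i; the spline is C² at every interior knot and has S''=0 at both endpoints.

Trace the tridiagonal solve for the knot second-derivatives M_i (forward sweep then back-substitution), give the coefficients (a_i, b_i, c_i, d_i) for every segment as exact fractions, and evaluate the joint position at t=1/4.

  seg 0: a=4 b=23/12 c=0 d=-11/12
  seg 1: a=5 b=-5/6 c=-11/4 d=11/24
S(1/4) = 1143/256

Δ: Δ0=1, Δ1=-9/2
row 1: diag=6, rhs=-33; c'=1/3, d'=-11/2
back: M1=-11/2
M: M0=0, M1=-11/2, M2=0
seg 0: a=4, c=M0/2=0, d=(M1−M0)/(6·1)=-11/12, b=Δ0−h0·(2M0+M1)/6=23/12
seg 1: a=5, c=M1/2=-11/4, d=(M2−M1)/(6·2)=11/24, b=Δ1−h1·(2M1+M2)/6=-5/6
t_q=1/4 → seg 0, τ=1/4; S=4+23/12·τ+0·τ²+-11/12·τ³=1143/256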